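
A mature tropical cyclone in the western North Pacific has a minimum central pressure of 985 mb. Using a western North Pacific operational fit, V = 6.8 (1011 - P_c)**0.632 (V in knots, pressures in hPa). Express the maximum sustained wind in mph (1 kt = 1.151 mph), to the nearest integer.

ΔP = 1011 − 985 = 26 mb.
V ≈ 6.8 × 26^0.632 = 6.8 × 7.839 ≈ 53.306 kt.
53.306 × 1.151 ≈ 61.35 mph → 61 mph.

61 mph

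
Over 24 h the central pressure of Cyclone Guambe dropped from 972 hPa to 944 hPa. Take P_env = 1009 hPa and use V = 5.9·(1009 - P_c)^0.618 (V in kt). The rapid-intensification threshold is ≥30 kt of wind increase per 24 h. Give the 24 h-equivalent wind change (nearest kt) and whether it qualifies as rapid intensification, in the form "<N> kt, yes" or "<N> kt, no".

23 kt, no

V₁: ΔP = 37, V ≈ 5.9 × 37^0.618 ≈ 54.95 kt.
V₂: ΔP = 65, V ≈ 5.9 × 65^0.618 ≈ 77.85 kt.
ΔV over 24 h = 22.90 kt → 24 h equivalent = 22.90 × 24/24 ≈ 22.90 kt.
23 kt < 30 kt ⇒ not rapid intensification.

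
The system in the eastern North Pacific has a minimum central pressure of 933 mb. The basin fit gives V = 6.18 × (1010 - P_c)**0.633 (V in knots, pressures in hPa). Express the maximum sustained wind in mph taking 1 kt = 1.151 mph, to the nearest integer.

ΔP = 1010 − 933 = 77 mb.
V ≈ 6.18 × 77^0.633 = 6.18 × 15.637 ≈ 96.636 kt.
96.636 × 1.151 ≈ 111.23 mph → 111 mph.

111 mph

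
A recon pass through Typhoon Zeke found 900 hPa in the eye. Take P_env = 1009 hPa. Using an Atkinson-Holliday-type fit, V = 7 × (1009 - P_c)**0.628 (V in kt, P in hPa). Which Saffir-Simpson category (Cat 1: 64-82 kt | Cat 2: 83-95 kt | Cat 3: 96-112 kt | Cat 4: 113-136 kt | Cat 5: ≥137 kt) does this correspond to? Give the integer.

4

ΔP = 1009 − 900 = 109 hPa.
V ≈ 7 × 109^0.628 = 7 × 19.03 ≈ 133 kt.
133 kt falls in the Category 4 band.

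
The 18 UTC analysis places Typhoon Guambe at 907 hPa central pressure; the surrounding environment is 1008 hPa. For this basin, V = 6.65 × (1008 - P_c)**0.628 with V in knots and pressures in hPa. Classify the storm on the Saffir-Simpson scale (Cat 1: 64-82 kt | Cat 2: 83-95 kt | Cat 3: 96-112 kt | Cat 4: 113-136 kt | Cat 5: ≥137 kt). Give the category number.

ΔP = 1008 − 907 = 101 hPa.
V ≈ 6.65 × 101^0.628 = 6.65 × 18.14 ≈ 121 kt.
121 kt falls in the Category 4 band.

4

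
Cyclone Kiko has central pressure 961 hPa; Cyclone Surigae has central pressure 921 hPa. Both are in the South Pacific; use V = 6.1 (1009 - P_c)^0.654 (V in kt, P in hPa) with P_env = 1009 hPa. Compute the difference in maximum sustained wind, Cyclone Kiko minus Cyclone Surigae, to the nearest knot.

-37 kt

Cyclone Kiko: ΔP = 48; V ≈ 6.1 × 48^0.654 ≈ 76.71 kt.
Cyclone Surigae: ΔP = 88; V ≈ 6.1 × 88^0.654 ≈ 114.03 kt.
Difference ≈ 76.71 − 114.03 = -37.32 → -37 kt.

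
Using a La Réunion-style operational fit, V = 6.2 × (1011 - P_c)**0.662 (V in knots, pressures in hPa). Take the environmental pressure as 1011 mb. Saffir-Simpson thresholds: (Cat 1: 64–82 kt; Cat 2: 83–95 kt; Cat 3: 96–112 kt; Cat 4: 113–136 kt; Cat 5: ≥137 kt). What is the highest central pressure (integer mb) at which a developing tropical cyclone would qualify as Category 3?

948 mb

Category 3 begins at V = 96 kt.
Required ΔP = (96/6.2)^(1/0.662) = 15.484^1.511 ≈ 62.72 mb.
P_c ≤ 1011 − 62.72 = 948.28, so the highest integer P_c is 948 mb.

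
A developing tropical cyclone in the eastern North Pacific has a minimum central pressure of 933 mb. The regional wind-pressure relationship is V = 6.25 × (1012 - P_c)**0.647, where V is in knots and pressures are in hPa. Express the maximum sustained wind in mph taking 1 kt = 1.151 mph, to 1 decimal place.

121.5 mph

ΔP = 1012 − 933 = 79 mb.
V ≈ 6.25 × 79^0.647 = 6.25 × 16.895 ≈ 105.595 kt.
105.595 × 1.151 ≈ 121.54 mph → 121.5 mph.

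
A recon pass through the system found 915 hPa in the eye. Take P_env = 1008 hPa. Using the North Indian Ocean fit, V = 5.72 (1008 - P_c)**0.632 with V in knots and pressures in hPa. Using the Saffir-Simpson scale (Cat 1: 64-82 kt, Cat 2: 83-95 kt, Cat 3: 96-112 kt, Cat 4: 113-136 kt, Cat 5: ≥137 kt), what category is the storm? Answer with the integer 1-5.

3

ΔP = 1008 − 915 = 93 hPa.
V ≈ 5.72 × 93^0.632 = 5.72 × 17.54 ≈ 100 kt.
100 kt falls in the Category 3 band.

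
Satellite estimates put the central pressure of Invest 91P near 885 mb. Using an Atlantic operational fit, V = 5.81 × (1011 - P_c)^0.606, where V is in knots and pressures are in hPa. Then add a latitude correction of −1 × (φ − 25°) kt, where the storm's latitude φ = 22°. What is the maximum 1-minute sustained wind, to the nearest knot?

ΔP = 1011 − 885 = 126 mb.
126^0.606 ≈ 18.742.
V ≈ 5.81 × 18.742 ≈ 108.9 kt.
Latitude correction: −1 × (22 − 25) = 3 kt.
Corrected V ≈ 111.9 kt → 112 kt.

112 kt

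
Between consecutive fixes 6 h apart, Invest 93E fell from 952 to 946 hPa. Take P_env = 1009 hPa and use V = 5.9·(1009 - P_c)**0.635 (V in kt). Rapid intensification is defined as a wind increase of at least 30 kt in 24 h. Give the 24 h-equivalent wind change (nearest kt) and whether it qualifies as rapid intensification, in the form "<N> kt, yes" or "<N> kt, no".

20 kt, no

V₁: ΔP = 57, V ≈ 5.9 × 57^0.635 ≈ 76.88 kt.
V₂: ΔP = 63, V ≈ 5.9 × 63^0.635 ≈ 81.93 kt.
ΔV over 6 h = 5.05 kt → 24 h equivalent = 5.05 × 24/6 ≈ 20.20 kt.
20 kt < 30 kt ⇒ not rapid intensification.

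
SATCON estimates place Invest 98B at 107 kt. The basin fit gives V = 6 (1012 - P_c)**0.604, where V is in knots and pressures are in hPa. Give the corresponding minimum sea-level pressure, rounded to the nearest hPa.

894 hPa

ΔP = (V / 6)^(1/0.604) = (107/6)^1.656.
107/6 = 17.833; 17.833^1.656 ≈ 117.92 hPa.
P_c = 1012 − 117.92 = 894.08 ≈ 894 hPa.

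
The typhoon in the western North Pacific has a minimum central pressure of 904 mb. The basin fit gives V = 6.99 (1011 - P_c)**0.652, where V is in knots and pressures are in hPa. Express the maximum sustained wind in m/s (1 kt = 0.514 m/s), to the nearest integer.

76 m/s

ΔP = 1011 − 904 = 107 mb.
V ≈ 6.99 × 107^0.652 = 6.99 × 21.045 ≈ 147.108 kt.
147.108 × 0.514 ≈ 75.61 m/s → 76 m/s.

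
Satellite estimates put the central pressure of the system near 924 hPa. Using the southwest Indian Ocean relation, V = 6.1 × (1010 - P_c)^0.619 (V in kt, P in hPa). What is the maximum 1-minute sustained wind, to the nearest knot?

ΔP = 1010 − 924 = 86 hPa.
86^0.619 ≈ 15.756.
V ≈ 6.1 × 15.756 ≈ 96.1 kt.

96 kt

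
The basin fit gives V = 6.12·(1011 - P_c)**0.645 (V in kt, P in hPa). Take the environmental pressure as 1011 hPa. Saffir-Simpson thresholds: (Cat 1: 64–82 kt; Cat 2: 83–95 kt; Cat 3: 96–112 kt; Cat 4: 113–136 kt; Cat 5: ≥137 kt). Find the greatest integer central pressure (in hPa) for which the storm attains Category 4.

919 hPa

Category 4 begins at V = 113 kt.
Required ΔP = (113/6.12)^(1/0.645) = 18.464^1.550 ≈ 91.90 hPa.
P_c ≤ 1011 − 91.90 = 919.10, so the highest integer P_c is 919 hPa.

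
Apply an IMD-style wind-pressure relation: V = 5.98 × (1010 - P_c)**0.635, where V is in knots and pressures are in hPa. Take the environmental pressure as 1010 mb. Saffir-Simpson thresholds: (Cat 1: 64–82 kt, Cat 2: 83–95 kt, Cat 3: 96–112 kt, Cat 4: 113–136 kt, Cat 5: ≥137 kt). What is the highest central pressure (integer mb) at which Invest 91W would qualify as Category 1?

Category 1 begins at V = 64 kt.
Required ΔP = (64/5.98)^(1/0.635) = 10.702^1.575 ≈ 41.80 mb.
P_c ≤ 1010 − 41.80 = 968.20, so the highest integer P_c is 968 mb.

968 mb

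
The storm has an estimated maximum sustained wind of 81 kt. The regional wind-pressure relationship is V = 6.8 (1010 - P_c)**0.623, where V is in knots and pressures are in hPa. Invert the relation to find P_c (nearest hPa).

ΔP = (V / 6.8)^(1/0.623) = (81/6.8)^1.605.
81/6.8 = 11.912; 11.912^1.605 ≈ 53.34 hPa.
P_c = 1010 − 53.34 = 956.66 ≈ 957 hPa.

957 hPa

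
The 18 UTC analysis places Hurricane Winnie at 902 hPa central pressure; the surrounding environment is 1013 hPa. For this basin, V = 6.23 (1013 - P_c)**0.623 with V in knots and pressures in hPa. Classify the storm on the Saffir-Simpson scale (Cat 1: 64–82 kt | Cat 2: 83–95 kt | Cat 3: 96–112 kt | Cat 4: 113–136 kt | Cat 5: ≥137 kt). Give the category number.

4

ΔP = 1013 − 902 = 111 hPa.
V ≈ 6.23 × 111^0.623 = 6.23 × 18.80 ≈ 117 kt.
117 kt falls in the Category 4 band.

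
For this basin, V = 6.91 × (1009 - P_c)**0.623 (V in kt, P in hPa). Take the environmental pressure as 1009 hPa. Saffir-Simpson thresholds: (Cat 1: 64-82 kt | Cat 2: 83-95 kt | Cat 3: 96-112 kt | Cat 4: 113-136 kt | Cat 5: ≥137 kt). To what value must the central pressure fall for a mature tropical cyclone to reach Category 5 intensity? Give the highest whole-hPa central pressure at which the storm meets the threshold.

Category 5 begins at V = 137 kt.
Required ΔP = (137/6.91)^(1/0.623) = 19.826^1.605 ≈ 120.85 hPa.
P_c ≤ 1009 − 120.85 = 888.15, so the highest integer P_c is 888 hPa.

888 hPa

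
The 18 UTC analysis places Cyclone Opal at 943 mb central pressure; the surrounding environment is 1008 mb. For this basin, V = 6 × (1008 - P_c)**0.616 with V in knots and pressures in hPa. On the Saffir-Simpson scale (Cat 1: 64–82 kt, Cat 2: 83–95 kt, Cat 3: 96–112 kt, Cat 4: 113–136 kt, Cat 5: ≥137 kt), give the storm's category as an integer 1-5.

ΔP = 1008 − 943 = 65 mb.
V ≈ 6 × 65^0.616 = 6 × 13.08 ≈ 79 kt.
79 kt falls in the Category 1 band.

1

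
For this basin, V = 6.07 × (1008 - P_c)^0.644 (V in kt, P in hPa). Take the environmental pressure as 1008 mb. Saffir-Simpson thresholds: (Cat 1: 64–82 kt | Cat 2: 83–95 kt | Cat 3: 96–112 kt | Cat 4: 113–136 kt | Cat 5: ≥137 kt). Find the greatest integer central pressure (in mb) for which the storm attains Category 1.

969 mb

Category 1 begins at V = 64 kt.
Required ΔP = (64/6.07)^(1/0.644) = 10.544^1.553 ≈ 38.77 mb.
P_c ≤ 1008 − 38.77 = 969.23, so the highest integer P_c is 969 mb.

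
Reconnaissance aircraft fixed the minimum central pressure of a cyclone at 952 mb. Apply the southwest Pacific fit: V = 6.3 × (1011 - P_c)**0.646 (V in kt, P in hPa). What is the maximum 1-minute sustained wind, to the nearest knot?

88 kt

ΔP = 1011 − 952 = 59 mb.
59^0.646 ≈ 13.931.
V ≈ 6.3 × 13.931 ≈ 87.8 kt.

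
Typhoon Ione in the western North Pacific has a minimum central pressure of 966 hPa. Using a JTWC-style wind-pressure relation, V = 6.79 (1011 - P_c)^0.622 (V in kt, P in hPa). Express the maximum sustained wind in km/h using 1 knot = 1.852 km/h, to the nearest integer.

ΔP = 1011 − 966 = 45 hPa.
V ≈ 6.79 × 45^0.622 = 6.79 × 10.673 ≈ 72.472 kt.
72.472 × 1.852 ≈ 134.22 km/h → 134 km/h.

134 km/h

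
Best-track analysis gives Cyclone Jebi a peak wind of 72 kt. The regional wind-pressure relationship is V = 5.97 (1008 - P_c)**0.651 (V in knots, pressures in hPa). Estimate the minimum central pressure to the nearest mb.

962 mb

ΔP = (V / 5.97)^(1/0.651) = (72/5.97)^1.536.
72/5.97 = 12.060; 12.060^1.536 ≈ 45.82 mb.
P_c = 1008 − 45.82 = 962.18 ≈ 962 mb.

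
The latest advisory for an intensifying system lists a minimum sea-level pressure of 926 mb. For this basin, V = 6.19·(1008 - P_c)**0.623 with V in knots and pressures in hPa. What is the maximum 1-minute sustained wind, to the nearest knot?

96 kt

ΔP = 1008 − 926 = 82 mb.
82^0.623 ≈ 15.571.
V ≈ 6.19 × 15.571 ≈ 96.4 kt.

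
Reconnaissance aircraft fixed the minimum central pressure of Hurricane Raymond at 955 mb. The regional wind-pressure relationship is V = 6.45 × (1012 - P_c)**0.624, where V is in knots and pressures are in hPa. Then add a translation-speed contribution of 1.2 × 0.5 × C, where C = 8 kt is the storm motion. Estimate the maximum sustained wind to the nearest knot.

ΔP = 1012 − 955 = 57 mb.
57^0.624 ≈ 12.464.
V ≈ 6.45 × 12.464 ≈ 80.4 kt.
Translation term: 1.2 × 0.5 × 8 = 4.8 kt.
Corrected V ≈ 85.2 kt → 85 kt.

85 kt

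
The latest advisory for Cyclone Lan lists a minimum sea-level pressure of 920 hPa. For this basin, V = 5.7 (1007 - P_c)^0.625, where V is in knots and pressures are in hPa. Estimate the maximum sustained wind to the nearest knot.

ΔP = 1007 − 920 = 87 hPa.
87^0.625 ≈ 16.300.
V ≈ 5.7 × 16.300 ≈ 92.9 kt.

93 kt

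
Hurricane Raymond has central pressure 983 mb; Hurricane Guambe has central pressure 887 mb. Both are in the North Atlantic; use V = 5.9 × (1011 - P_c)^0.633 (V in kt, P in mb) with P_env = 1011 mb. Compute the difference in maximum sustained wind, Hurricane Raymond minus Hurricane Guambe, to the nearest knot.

-76 kt

Hurricane Raymond: ΔP = 28; V ≈ 5.9 × 28^0.633 ≈ 48.63 kt.
Hurricane Guambe: ΔP = 124; V ≈ 5.9 × 124^0.633 ≈ 124.73 kt.
Difference ≈ 48.63 − 124.73 = -76.10 → -76 kt.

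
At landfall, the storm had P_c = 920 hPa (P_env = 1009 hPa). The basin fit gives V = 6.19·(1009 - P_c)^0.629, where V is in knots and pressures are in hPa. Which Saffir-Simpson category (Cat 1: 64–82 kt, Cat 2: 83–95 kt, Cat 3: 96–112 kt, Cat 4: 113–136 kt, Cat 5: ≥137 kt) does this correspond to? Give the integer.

ΔP = 1009 − 920 = 89 hPa.
V ≈ 6.19 × 89^0.629 = 6.19 × 16.83 ≈ 104 kt.
104 kt falls in the Category 3 band.

3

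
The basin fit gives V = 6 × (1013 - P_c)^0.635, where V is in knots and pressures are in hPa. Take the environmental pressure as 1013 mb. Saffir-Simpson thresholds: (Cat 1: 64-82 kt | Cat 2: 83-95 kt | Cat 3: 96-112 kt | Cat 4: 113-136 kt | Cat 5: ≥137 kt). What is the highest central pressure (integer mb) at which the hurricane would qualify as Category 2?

Category 2 begins at V = 83 kt.
Required ΔP = (83/6)^(1/0.635) = 13.833^1.575 ≈ 62.62 mb.
P_c ≤ 1013 − 62.62 = 950.38, so the highest integer P_c is 950 mb.

950 mb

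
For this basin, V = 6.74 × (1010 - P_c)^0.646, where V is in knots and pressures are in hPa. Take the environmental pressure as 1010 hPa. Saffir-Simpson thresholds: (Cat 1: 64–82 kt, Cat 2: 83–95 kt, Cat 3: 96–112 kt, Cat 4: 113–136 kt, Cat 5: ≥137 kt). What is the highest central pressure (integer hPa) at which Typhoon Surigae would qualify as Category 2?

Category 2 begins at V = 83 kt.
Required ΔP = (83/6.74)^(1/0.646) = 12.315^1.548 ≈ 48.75 hPa.
P_c ≤ 1010 − 48.75 = 961.25, so the highest integer P_c is 961 hPa.

961 hPa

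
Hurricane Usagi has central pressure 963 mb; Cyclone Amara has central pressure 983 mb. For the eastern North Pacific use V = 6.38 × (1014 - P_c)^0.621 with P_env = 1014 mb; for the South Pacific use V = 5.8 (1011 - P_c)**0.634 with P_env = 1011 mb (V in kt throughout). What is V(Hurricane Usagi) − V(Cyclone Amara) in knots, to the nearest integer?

Hurricane Usagi: ΔP = 51; V ≈ 6.38 × 51^0.621 ≈ 73.32 kt.
Cyclone Amara: ΔP = 28; V ≈ 5.8 × 28^0.634 ≈ 47.97 kt.
Difference ≈ 73.32 − 47.97 = 25.35 → 25 kt.

25 kt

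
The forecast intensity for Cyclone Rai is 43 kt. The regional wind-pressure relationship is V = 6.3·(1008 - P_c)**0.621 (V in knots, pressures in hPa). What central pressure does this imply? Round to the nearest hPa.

ΔP = (V / 6.3)^(1/0.621) = (43/6.3)^1.610.
43/6.3 = 6.825; 6.825^1.610 ≈ 22.04 hPa.
P_c = 1008 − 22.04 = 985.96 ≈ 986 hPa.

986 hPa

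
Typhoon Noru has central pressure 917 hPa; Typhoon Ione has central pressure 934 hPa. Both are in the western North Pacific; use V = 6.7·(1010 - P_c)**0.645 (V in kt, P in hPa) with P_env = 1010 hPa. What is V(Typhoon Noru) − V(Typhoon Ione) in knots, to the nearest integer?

15 kt

Typhoon Noru: ΔP = 93; V ≈ 6.7 × 93^0.645 ≈ 124.67 kt.
Typhoon Ione: ΔP = 76; V ≈ 6.7 × 76^0.645 ≈ 109.45 kt.
Difference ≈ 124.67 − 109.45 = 15.22 → 15 kt.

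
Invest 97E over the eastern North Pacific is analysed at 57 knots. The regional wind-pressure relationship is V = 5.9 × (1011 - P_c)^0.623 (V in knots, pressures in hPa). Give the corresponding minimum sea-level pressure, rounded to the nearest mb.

973 mb

ΔP = (V / 5.9)^(1/0.623) = (57/5.9)^1.605.
57/5.9 = 9.661; 9.661^1.605 ≈ 38.12 mb.
P_c = 1011 − 38.12 = 972.88 ≈ 973 mb.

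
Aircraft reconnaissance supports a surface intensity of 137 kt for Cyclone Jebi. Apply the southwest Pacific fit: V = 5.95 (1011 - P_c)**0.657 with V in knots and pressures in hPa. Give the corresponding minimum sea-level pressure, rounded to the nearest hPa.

893 hPa

ΔP = (V / 5.95)^(1/0.657) = (137/5.95)^1.522.
137/5.95 = 23.025; 23.025^1.522 ≈ 118.40 hPa.
P_c = 1011 − 118.40 = 892.60 ≈ 893 hPa.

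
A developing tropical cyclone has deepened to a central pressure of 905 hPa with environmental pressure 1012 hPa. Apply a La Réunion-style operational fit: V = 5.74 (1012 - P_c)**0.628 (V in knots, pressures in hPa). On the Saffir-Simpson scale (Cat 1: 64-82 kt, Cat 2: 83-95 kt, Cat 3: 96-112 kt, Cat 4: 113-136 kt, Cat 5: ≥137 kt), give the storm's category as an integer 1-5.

ΔP = 1012 − 905 = 107 hPa.
V ≈ 5.74 × 107^0.628 = 5.74 × 18.81 ≈ 108 kt.
108 kt falls in the Category 3 band.

3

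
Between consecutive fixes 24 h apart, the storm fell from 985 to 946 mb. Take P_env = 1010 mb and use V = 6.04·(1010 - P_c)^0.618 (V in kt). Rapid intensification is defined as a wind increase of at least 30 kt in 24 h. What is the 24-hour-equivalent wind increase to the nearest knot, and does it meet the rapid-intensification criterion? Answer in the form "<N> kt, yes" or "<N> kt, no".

V₁: ΔP = 25, V ≈ 6.04 × 25^0.618 ≈ 44.15 kt.
V₂: ΔP = 64, V ≈ 6.04 × 64^0.618 ≈ 78.93 kt.
ΔV over 24 h = 34.78 kt → 24 h equivalent = 34.78 × 24/24 ≈ 34.78 kt.
35 kt ≥ 30 kt ⇒ rapid intensification.

35 kt, yes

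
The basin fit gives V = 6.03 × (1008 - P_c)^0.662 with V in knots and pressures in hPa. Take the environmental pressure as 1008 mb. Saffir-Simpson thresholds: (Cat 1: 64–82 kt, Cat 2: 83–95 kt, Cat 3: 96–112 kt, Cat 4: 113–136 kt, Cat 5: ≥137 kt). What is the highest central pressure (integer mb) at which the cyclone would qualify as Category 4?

924 mb

Category 4 begins at V = 113 kt.
Required ΔP = (113/6.03)^(1/0.662) = 18.740^1.511 ≈ 83.68 mb.
P_c ≤ 1008 − 83.68 = 924.32, so the highest integer P_c is 924 mb.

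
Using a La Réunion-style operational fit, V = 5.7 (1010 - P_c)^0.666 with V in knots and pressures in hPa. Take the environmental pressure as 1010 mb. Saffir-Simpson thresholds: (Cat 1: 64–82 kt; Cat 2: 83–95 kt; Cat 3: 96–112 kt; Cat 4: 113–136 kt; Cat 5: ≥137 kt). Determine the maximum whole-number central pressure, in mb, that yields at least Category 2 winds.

954 mb

Category 2 begins at V = 83 kt.
Required ΔP = (83/5.7)^(1/0.666) = 14.561^1.502 ≈ 55.79 mb.
P_c ≤ 1010 − 55.79 = 954.21, so the highest integer P_c is 954 mb.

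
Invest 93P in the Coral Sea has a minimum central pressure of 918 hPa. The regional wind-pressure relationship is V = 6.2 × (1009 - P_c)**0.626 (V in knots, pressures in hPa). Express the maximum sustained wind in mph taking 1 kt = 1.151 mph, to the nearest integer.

ΔP = 1009 − 918 = 91 hPa.
V ≈ 6.2 × 91^0.626 = 6.2 × 16.841 ≈ 104.412 kt.
104.412 × 1.151 ≈ 120.18 mph → 120 mph.

120 mph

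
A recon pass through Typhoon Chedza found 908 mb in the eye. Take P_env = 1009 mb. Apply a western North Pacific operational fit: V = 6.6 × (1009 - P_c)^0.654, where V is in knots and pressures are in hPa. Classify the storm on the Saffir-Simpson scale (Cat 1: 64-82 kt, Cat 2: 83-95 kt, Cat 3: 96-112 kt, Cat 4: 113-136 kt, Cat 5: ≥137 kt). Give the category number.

ΔP = 1009 − 908 = 101 mb.
V ≈ 6.6 × 101^0.654 = 6.6 × 20.46 ≈ 135 kt.
135 kt falls in the Category 4 band.

4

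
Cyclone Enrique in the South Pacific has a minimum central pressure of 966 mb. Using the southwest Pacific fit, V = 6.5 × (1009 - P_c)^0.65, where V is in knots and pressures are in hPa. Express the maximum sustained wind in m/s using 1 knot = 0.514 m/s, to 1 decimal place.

ΔP = 1009 − 966 = 43 mb.
V ≈ 6.5 × 43^0.65 = 6.5 × 11.528 ≈ 74.932 kt.
74.932 × 0.514 ≈ 38.52 m/s → 38.5 m/s.

38.5 m/s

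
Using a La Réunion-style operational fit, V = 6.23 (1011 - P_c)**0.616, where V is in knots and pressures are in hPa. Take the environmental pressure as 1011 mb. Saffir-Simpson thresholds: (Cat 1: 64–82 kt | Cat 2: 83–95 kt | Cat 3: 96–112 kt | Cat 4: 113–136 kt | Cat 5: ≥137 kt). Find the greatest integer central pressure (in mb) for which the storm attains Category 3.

926 mb

Category 3 begins at V = 96 kt.
Required ΔP = (96/6.23)^(1/0.616) = 15.409^1.623 ≈ 84.77 mb.
P_c ≤ 1011 − 84.77 = 926.23, so the highest integer P_c is 926 mb.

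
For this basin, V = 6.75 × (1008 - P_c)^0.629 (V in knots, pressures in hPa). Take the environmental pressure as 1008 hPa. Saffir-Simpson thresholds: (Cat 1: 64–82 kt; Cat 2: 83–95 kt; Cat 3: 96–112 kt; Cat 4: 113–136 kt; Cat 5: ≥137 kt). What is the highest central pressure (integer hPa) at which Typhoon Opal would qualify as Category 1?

972 hPa

Category 1 begins at V = 64 kt.
Required ΔP = (64/6.75)^(1/0.629) = 9.481^1.590 ≈ 35.73 hPa.
P_c ≤ 1008 − 35.73 = 972.27, so the highest integer P_c is 972 hPa.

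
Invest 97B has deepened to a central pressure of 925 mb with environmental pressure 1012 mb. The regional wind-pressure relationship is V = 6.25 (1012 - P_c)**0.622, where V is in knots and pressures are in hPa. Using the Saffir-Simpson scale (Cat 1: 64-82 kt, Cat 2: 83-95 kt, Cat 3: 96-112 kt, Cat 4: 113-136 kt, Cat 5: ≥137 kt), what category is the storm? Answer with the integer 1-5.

ΔP = 1012 − 925 = 87 mb.
V ≈ 6.25 × 87^0.622 = 6.25 × 16.08 ≈ 101 kt.
101 kt falls in the Category 3 band.

3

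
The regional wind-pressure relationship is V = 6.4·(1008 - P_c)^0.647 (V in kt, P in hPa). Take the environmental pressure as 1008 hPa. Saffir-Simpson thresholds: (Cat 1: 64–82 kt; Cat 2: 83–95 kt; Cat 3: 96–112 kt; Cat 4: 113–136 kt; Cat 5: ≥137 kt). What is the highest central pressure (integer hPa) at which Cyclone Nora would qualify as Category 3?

Category 3 begins at V = 96 kt.
Required ΔP = (96/6.4)^(1/0.647) = 15.000^1.546 ≈ 65.73 hPa.
P_c ≤ 1008 − 65.73 = 942.27, so the highest integer P_c is 942 hPa.

942 hPa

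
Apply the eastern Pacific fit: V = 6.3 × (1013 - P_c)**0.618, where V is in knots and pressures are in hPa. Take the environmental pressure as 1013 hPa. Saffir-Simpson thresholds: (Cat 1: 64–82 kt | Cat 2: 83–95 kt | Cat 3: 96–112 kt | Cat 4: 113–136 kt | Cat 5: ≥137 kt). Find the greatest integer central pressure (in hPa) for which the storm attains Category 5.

867 hPa

Category 5 begins at V = 137 kt.
Required ΔP = (137/6.3)^(1/0.618) = 21.746^1.618 ≈ 145.90 hPa.
P_c ≤ 1013 − 145.90 = 867.10, so the highest integer P_c is 867 hPa.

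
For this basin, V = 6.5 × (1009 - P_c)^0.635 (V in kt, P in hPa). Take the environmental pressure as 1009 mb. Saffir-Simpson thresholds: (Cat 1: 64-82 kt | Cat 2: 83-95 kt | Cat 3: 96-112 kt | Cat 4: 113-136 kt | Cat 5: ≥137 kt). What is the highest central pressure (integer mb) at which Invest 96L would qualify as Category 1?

Category 1 begins at V = 64 kt.
Required ΔP = (64/6.5)^(1/0.635) = 9.846^1.575 ≈ 36.66 mb.
P_c ≤ 1009 − 36.66 = 972.34, so the highest integer P_c is 972 mb.

972 mb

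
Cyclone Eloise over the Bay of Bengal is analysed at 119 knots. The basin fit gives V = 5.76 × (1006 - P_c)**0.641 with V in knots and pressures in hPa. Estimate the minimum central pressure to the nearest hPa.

893 hPa

ΔP = (V / 5.76)^(1/0.641) = (119/5.76)^1.560.
119/5.76 = 20.660; 20.660^1.560 ≈ 112.64 hPa.
P_c = 1006 − 112.64 = 893.36 ≈ 893 hPa.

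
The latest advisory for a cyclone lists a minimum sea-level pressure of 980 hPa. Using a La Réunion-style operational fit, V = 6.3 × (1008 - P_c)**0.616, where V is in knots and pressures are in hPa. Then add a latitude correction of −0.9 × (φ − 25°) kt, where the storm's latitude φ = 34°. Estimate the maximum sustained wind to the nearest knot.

ΔP = 1008 − 980 = 28 hPa.
28^0.616 ≈ 7.788.
V ≈ 6.3 × 7.788 ≈ 49.1 kt.
Latitude correction: −0.9 × (34 − 25) = -8.1 kt.
Corrected V ≈ 41 kt → 41 kt.

41 kt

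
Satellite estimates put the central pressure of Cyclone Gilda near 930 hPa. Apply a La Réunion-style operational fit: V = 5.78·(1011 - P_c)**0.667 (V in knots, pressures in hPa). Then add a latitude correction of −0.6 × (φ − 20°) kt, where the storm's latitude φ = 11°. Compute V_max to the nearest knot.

ΔP = 1011 − 930 = 81 hPa.
81^0.667 ≈ 18.748.
V ≈ 5.78 × 18.748 ≈ 108.4 kt.
Latitude correction: −0.6 × (11 − 20) = 5.4 kt.
Corrected V ≈ 113.8 kt → 114 kt.

114 kt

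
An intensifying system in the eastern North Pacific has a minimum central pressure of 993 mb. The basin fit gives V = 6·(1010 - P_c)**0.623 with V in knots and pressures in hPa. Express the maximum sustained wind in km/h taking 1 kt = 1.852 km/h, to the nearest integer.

65 km/h

ΔP = 1010 − 993 = 17 mb.
V ≈ 6 × 17^0.623 = 6 × 5.842 ≈ 35.053 kt.
35.053 × 1.852 ≈ 64.92 km/h → 65 km/h.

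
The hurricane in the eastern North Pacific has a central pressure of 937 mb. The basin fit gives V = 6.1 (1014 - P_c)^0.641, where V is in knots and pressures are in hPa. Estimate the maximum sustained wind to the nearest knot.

ΔP = 1014 − 937 = 77 mb.
77^0.641 ≈ 16.190.
V ≈ 6.1 × 16.190 ≈ 98.8 kt.

99 kt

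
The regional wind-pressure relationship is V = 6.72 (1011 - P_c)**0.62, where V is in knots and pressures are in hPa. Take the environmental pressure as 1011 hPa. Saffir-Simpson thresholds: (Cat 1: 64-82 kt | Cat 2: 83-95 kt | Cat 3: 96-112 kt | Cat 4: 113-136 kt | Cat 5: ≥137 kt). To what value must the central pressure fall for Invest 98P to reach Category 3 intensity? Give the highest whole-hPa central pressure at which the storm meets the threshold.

938 hPa

Category 3 begins at V = 96 kt.
Required ΔP = (96/6.72)^(1/0.62) = 14.286^1.613 ≈ 72.90 hPa.
P_c ≤ 1011 − 72.90 = 938.10, so the highest integer P_c is 938 hPa.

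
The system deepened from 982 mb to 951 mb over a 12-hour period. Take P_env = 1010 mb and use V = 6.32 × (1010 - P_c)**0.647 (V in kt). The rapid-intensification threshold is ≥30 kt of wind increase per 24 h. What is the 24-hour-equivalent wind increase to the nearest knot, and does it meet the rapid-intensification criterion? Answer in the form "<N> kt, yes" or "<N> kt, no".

V₁: ΔP = 28, V ≈ 6.32 × 28^0.647 ≈ 54.58 kt.
V₂: ΔP = 59, V ≈ 6.32 × 59^0.647 ≈ 88.40 kt.
ΔV over 12 h = 33.82 kt → 24 h equivalent = 33.82 × 24/12 ≈ 67.64 kt.
68 kt ≥ 30 kt ⇒ rapid intensification.

68 kt, yes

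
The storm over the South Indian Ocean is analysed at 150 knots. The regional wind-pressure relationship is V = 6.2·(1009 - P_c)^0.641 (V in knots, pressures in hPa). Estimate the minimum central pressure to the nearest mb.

ΔP = (V / 6.2)^(1/0.641) = (150/6.2)^1.560.
150/6.2 = 24.194; 24.194^1.560 ≈ 144.10 mb.
P_c = 1009 − 144.10 = 864.90 ≈ 865 mb.

865 mb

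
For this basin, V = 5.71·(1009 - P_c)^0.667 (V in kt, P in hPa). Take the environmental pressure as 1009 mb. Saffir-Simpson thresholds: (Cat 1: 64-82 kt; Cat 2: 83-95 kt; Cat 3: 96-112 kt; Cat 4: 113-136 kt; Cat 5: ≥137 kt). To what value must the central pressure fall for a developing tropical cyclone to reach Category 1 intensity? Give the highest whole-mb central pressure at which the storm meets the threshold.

971 mb

Category 1 begins at V = 64 kt.
Required ΔP = (64/5.71)^(1/0.667) = 11.208^1.499 ≈ 37.46 mb.
P_c ≤ 1009 − 37.46 = 971.54, so the highest integer P_c is 971 mb.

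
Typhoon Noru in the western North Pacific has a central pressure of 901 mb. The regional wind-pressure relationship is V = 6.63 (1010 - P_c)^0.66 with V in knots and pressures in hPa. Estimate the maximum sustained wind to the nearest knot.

ΔP = 1010 − 901 = 109 mb.
109^0.66 ≈ 22.116.
V ≈ 6.63 × 22.116 ≈ 146.6 kt.

147 kt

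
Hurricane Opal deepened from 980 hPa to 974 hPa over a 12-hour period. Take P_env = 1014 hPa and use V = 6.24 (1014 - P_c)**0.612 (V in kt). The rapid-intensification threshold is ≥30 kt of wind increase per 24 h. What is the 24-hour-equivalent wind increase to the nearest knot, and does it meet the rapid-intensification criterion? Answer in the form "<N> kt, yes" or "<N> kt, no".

V₁: ΔP = 34, V ≈ 6.24 × 34^0.612 ≈ 54.01 kt.
V₂: ΔP = 40, V ≈ 6.24 × 40^0.612 ≈ 59.65 kt.
ΔV over 12 h = 5.64 kt → 24 h equivalent = 5.64 × 24/12 ≈ 11.28 kt.
11 kt < 30 kt ⇒ not rapid intensification.

11 kt, no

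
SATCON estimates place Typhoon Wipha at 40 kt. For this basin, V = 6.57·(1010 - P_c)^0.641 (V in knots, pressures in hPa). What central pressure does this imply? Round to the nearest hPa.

993 hPa

ΔP = (V / 6.57)^(1/0.641) = (40/6.57)^1.560.
40/6.57 = 6.088; 6.088^1.560 ≈ 16.74 hPa.
P_c = 1010 − 16.74 = 993.26 ≈ 993 hPa.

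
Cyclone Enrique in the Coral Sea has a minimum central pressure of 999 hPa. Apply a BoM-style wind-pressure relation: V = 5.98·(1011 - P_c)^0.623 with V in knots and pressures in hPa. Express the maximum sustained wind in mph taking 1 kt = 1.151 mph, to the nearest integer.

32 mph

ΔP = 1011 − 999 = 12 hPa.
V ≈ 5.98 × 12^0.623 = 5.98 × 4.703 ≈ 28.121 kt.
28.121 × 1.151 ≈ 32.37 mph → 32 mph.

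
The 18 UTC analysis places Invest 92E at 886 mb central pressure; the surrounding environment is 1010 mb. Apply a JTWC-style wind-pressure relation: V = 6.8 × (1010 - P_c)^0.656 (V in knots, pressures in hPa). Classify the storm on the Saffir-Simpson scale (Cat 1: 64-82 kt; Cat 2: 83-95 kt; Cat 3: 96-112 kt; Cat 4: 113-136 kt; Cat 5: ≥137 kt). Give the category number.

5

ΔP = 1010 − 886 = 124 mb.
V ≈ 6.8 × 124^0.656 = 6.8 × 23.62 ≈ 161 kt.
161 kt falls in the Category 5 band.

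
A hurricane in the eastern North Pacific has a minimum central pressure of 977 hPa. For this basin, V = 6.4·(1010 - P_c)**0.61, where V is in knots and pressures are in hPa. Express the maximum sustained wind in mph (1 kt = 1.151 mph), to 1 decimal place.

ΔP = 1010 − 977 = 33 hPa.
V ≈ 6.4 × 33^0.61 = 6.4 × 8.439 ≈ 54.010 kt.
54.010 × 1.151 ≈ 62.17 mph → 62.2 mph.

62.2 mph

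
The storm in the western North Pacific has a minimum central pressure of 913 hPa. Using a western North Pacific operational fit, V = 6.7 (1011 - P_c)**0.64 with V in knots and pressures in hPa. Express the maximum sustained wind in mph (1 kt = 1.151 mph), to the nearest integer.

ΔP = 1011 − 913 = 98 hPa.
V ≈ 6.7 × 98^0.64 = 6.7 × 18.810 ≈ 126.026 kt.
126.026 × 1.151 ≈ 145.06 mph → 145 mph.

145 mph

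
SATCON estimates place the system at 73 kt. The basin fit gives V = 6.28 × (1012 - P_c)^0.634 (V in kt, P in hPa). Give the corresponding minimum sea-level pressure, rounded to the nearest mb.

964 mb

ΔP = (V / 6.28)^(1/0.634) = (73/6.28)^1.577.
73/6.28 = 11.624; 11.624^1.577 ≈ 47.91 mb.
P_c = 1012 − 47.91 = 964.09 ≈ 964 mb.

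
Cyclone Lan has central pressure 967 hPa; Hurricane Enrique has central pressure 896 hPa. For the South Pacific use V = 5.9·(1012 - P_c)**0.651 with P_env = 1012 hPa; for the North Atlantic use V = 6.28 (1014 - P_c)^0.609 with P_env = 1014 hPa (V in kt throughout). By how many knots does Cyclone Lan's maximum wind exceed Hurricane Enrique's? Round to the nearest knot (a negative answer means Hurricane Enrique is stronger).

Cyclone Lan: ΔP = 45; V ≈ 5.9 × 45^0.651 ≈ 70.32 kt.
Hurricane Enrique: ΔP = 118; V ≈ 6.28 × 118^0.609 ≈ 114.75 kt.
Difference ≈ 70.32 − 114.75 = -44.43 → -44 kt.

-44 kt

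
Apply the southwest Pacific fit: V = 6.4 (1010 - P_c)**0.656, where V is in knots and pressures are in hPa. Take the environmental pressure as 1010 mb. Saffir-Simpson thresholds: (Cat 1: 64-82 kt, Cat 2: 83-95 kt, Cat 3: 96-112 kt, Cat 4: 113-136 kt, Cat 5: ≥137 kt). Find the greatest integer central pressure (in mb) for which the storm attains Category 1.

976 mb

Category 1 begins at V = 64 kt.
Required ΔP = (64/6.4)^(1/0.656) = 10.000^1.524 ≈ 33.45 mb.
P_c ≤ 1010 − 33.45 = 976.55, so the highest integer P_c is 976 mb.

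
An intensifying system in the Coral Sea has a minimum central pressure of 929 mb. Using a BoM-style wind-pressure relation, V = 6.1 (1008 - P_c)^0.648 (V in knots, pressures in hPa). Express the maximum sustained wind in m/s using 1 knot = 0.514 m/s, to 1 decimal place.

ΔP = 1008 − 929 = 79 mb.
V ≈ 6.1 × 79^0.648 = 6.1 × 16.969 ≈ 103.512 kt.
103.512 × 0.514 ≈ 53.21 m/s → 53.2 m/s.

53.2 m/s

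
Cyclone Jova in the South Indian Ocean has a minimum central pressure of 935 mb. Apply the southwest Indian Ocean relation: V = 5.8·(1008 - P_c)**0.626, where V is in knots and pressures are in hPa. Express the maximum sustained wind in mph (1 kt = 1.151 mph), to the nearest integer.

ΔP = 1008 − 935 = 73 mb.
V ≈ 5.8 × 73^0.626 = 5.8 × 14.670 ≈ 85.088 kt.
85.088 × 1.151 ≈ 97.94 mph → 98 mph.

98 mph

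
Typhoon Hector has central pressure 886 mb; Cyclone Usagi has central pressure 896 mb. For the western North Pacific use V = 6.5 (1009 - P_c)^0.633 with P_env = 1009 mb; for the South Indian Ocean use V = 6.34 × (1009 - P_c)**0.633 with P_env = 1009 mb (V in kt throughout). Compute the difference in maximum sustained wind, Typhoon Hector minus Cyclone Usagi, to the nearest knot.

Typhoon Hector: ΔP = 123; V ≈ 6.5 × 123^0.633 ≈ 136.72 kt.
Cyclone Usagi: ΔP = 113; V ≈ 6.34 × 113^0.633 ≈ 126.38 kt.
Difference ≈ 136.72 − 126.38 = 10.34 → 10 kt.

10 kt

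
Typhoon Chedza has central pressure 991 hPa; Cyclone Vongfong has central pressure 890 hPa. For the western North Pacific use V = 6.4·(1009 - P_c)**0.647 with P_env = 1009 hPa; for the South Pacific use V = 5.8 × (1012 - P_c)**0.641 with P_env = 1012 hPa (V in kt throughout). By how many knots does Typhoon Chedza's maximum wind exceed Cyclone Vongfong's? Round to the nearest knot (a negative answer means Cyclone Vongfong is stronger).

-85 kt

Typhoon Chedza: ΔP = 18; V ≈ 6.4 × 18^0.647 ≈ 41.53 kt.
Cyclone Vongfong: ΔP = 122; V ≈ 5.8 × 122^0.641 ≈ 126.12 kt.
Difference ≈ 41.53 − 126.12 = -84.59 → -85 kt.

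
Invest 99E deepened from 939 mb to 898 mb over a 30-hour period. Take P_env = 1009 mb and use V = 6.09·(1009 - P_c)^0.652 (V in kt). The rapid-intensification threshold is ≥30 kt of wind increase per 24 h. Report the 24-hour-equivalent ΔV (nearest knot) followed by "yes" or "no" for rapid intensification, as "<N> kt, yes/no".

27 kt, no

V₁: ΔP = 70, V ≈ 6.09 × 70^0.652 ≈ 97.19 kt.
V₂: ΔP = 111, V ≈ 6.09 × 111^0.652 ≈ 131.27 kt.
ΔV over 30 h = 34.08 kt → 24 h equivalent = 34.08 × 24/30 ≈ 27.26 kt.
27 kt < 30 kt ⇒ not rapid intensification.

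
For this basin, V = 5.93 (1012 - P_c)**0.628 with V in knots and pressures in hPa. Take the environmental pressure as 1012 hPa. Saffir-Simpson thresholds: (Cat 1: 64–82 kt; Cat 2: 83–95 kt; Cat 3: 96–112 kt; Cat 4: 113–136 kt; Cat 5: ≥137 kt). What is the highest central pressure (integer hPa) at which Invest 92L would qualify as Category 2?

945 hPa

Category 2 begins at V = 83 kt.
Required ΔP = (83/5.93)^(1/0.628) = 13.997^1.592 ≈ 66.82 hPa.
P_c ≤ 1012 − 66.82 = 945.18, so the highest integer P_c is 945 hPa.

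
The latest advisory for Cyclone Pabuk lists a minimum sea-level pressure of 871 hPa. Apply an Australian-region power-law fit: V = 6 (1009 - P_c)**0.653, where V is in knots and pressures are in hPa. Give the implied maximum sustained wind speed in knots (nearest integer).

ΔP = 1009 − 871 = 138 hPa.
138^0.653 ≈ 24.966.
V ≈ 6 × 24.966 ≈ 149.8 kt.

150 kt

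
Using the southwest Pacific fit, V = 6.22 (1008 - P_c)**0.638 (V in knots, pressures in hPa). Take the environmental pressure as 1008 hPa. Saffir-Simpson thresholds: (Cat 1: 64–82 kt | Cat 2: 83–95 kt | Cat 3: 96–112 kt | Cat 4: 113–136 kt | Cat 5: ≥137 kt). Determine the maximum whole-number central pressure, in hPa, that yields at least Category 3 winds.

935 hPa

Category 3 begins at V = 96 kt.
Required ΔP = (96/6.22)^(1/0.638) = 15.434^1.567 ≈ 72.92 hPa.
P_c ≤ 1008 − 72.92 = 935.08, so the highest integer P_c is 935 hPa.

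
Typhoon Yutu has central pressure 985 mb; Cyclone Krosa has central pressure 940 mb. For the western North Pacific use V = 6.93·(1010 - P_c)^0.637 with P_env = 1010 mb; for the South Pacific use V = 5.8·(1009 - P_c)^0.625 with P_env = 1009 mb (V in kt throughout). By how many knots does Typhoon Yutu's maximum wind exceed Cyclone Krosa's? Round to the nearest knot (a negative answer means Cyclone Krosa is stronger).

-28 kt

Typhoon Yutu: ΔP = 25; V ≈ 6.93 × 25^0.637 ≈ 53.85 kt.
Cyclone Krosa: ΔP = 69; V ≈ 5.8 × 69^0.625 ≈ 81.79 kt.
Difference ≈ 53.85 − 81.79 = -27.94 → -28 kt.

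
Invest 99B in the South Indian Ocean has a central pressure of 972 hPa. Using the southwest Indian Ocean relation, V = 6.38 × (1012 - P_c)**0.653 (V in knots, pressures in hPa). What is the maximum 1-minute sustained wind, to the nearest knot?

71 kt

ΔP = 1012 − 972 = 40 hPa.
40^0.653 ≈ 11.121.
V ≈ 6.38 × 11.121 ≈ 71.0 kt.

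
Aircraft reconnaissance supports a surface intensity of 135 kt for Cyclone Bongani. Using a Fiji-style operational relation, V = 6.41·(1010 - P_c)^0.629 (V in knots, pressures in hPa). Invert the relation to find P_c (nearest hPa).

ΔP = (V / 6.41)^(1/0.629) = (135/6.41)^1.590.
135/6.41 = 21.061; 21.061^1.590 ≈ 127.09 hPa.
P_c = 1010 − 127.09 = 882.91 ≈ 883 hPa.

883 hPa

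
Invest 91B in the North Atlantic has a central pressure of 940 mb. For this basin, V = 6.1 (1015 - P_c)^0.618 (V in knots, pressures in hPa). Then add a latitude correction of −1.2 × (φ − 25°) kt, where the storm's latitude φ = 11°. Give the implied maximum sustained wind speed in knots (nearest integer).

ΔP = 1015 − 940 = 75 mb.
75^0.618 ≈ 14.414.
V ≈ 6.1 × 14.414 ≈ 87.9 kt.
Latitude correction: −1.2 × (11 − 25) = 16.8 kt.
Corrected V ≈ 104.7 kt → 105 kt.

105 kt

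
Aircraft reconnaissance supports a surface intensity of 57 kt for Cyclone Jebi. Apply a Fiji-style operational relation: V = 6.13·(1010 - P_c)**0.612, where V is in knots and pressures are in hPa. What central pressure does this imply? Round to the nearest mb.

ΔP = (V / 6.13)^(1/0.612) = (57/6.13)^1.634.
57/6.13 = 9.299; 9.299^1.634 ≈ 38.23 mb.
P_c = 1010 − 38.23 = 971.77 ≈ 972 mb.

972 mb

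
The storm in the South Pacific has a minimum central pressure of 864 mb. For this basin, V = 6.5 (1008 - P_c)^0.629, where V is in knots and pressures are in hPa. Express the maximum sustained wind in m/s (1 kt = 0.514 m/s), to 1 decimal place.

ΔP = 1008 − 864 = 144 mb.
V ≈ 6.5 × 144^0.629 = 6.5 × 22.783 ≈ 148.089 kt.
148.089 × 0.514 ≈ 76.12 m/s → 76.1 m/s.

76.1 m/s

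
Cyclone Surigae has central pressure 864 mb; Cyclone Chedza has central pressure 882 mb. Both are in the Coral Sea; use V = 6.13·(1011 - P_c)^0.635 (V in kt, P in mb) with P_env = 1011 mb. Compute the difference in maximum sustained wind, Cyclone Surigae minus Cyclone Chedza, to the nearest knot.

12 kt

Cyclone Surigae: ΔP = 147; V ≈ 6.13 × 147^0.635 ≈ 145.78 kt.
Cyclone Chedza: ΔP = 129; V ≈ 6.13 × 129^0.635 ≈ 134.18 kt.
Difference ≈ 145.78 − 134.18 = 11.60 → 12 kt.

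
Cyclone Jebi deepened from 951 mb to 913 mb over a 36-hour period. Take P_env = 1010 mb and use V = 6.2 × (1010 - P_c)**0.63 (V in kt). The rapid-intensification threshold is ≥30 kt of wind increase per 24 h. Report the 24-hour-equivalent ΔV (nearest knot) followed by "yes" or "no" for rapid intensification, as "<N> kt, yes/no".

V₁: ΔP = 59, V ≈ 6.2 × 59^0.63 ≈ 80.91 kt.
V₂: ΔP = 97, V ≈ 6.2 × 97^0.63 ≈ 110.68 kt.
ΔV over 36 h = 29.77 kt → 24 h equivalent = 29.77 × 24/36 ≈ 19.85 kt.
20 kt < 30 kt ⇒ not rapid intensification.

20 kt, no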